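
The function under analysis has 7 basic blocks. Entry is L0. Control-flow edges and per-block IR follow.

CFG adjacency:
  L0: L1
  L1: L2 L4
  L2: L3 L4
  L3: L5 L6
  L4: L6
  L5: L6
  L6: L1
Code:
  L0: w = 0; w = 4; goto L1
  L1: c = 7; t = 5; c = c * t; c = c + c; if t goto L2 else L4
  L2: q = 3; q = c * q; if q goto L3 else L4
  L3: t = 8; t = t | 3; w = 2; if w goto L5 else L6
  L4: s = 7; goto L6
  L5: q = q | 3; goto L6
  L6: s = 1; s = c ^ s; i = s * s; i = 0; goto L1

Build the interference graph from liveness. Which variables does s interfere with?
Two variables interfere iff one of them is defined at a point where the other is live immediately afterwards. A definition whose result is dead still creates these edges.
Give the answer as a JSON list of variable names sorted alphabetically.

Answer: ["c"]

Derivation:
Per-block:
  L0: def={w} ue=∅
  L1: def={c,t} ue=∅
  L2: def={q} ue={c}
  L3: def={t,w} ue=∅
  L4: def={s} ue=∅
  L5: def={q} ue={q}
  L6: def={i,s} ue={c}

Live sets:
  L0: in=∅ out=∅
  L1: in=∅ out={c}
  L2: in={c} out={c,q}
  L3: in={c,q} out={c,q}
  L4: in={c} out={c}
  L5: in={c,q} out={c}
  L6: in={c} out=∅

Interfere edges:
  c↔{q,s,t,w}
  i↔∅
  q↔{c,t,w}
  s↔{c}
  t↔{c,q}
  w↔{c,q}

N(s) = ["c"]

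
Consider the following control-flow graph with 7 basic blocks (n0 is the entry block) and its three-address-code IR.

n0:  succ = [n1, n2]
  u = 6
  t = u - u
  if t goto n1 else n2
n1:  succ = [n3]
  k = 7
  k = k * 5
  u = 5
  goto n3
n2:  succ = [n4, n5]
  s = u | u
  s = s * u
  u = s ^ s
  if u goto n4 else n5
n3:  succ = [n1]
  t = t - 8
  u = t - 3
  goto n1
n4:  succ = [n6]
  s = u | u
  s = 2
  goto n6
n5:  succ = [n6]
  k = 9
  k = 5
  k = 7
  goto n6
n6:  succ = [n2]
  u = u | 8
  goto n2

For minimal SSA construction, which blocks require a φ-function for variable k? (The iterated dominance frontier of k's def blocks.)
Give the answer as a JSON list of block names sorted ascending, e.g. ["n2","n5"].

idom tree: n1←n0 n2←n0 n3←n1 n4←n2 n5←n2 n6←n2
Join-block Dom:
  n1: preds {n0,n3}: {n0} ∩ {n0,n1,n3} = {n0}; idom=n0
  n2: preds {n0,n6}: {n0} ∩ {n0,n2,n6} = {n0}; idom=n0
  n6: preds {n4,n5}: {n0,n2,n4} ∩ {n0,n2,n5} = {n0,n2}; idom=n2

DF derivation:
  n1←n0: walk · to n0
  n1←n3: walk n3→n1 to n0
  n2←n0: walk · to n0
  n2←n6: walk n6→n2 to n0
  n6←n4: walk n4 to n2
  n6←n5: walk n5 to n2
  DF(n0)=∅
  DF(n1)={n1}
  DF(n2)={n2}
  DF(n3)={n1}
  DF(n4)={n6}
  DF(n5)={n6}
  DF(n6)={n2}

φ for k: defs {n1,n5}
  DF⁺ = {n1,n2,n6}

Answer: ["n1", "n2", "n6"]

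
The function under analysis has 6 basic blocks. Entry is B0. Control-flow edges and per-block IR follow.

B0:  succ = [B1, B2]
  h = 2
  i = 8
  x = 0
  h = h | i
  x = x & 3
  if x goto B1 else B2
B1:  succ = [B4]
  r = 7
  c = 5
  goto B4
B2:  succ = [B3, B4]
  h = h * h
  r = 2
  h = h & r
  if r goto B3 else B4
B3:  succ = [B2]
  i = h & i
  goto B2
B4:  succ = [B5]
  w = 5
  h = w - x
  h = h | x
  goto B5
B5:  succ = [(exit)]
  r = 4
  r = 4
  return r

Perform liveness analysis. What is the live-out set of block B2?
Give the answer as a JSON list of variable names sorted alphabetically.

def/use:
  B0: {h,i,x} / ∅
  B1: {c,r} / ∅
  B2: {h,r} / {h}
  B3: {i} / {h,i}
  B4: {h,w} / {x}
  B5: {r} / ∅

Backward fixpoint:
  B0 li=∅ lo={h,i,x}
  B1 li={x} lo={x}
  B2 li={h,i,x} lo={h,i,x}
  B3 li={h,i,x} lo={h,i,x}
  B4 li={x} lo=∅
  B5 li=∅ lo=∅

live-out(B2) = ["h", "i", "x"]

Answer: ["h", "i", "x"]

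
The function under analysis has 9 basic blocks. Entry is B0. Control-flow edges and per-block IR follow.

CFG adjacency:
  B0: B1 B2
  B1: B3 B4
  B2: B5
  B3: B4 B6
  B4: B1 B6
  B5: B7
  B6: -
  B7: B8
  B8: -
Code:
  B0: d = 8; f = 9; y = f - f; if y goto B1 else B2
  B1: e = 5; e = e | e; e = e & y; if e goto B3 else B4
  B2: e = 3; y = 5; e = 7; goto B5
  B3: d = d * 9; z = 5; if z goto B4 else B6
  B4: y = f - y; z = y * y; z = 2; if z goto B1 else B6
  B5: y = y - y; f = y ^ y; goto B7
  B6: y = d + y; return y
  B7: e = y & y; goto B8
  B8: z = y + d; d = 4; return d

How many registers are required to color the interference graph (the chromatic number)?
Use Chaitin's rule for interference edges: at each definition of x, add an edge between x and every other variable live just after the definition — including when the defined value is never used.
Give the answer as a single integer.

def/use:
  B0: {d,f,y} / ∅
  B1: {e} / {y}
  B2: {e,y} / ∅
  B3: {d,z} / {d}
  B4: {y,z} / {f,y}
  B5: {f,y} / {y}
  B6: {y} / {d,y}
  B7: {e} / {y}
  B8: {d,z} / {d,y}

Liveness:
  live B0: ∅→{d,f,y}
  live B1: {d,f,y}→{d,f,y}
  live B2: {d}→{d,y}
  live B3: {d,f,y}→{d,f,y}
  live B4: {d,f,y}→{d,f,y}
  live B5: {d,y}→{d,y}
  live B6: {d,y}→∅
  live B7: {d,y}→{d,y}
  live B8: {d,y}→∅

Interfere edges:
  d — {e,f,y,z}
  e — {d,f,y}
  f — {d,e,y,z}
  y — {d,e,f,z}
  z — {d,f,y}

Colouring:
  clique {d,e,f,y} ⇒ need ≥ 4
  assign d→r0 e→r3 f→r1 y→r2 z→r3 — no edge inside a register ⇒ χ ≤ 4
  χ = 4

Answer: 4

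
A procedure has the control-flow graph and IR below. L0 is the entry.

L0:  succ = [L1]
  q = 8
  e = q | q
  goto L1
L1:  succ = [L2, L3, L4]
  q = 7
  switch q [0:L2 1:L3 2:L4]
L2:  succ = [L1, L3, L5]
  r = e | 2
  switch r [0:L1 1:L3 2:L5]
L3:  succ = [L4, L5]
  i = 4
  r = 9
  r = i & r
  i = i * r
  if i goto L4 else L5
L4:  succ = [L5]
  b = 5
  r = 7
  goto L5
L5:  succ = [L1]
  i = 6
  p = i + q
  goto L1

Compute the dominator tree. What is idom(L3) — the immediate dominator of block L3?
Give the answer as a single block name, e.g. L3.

Answer: L1

Derivation:
idom tree: L1←L0 L2←L1 L3←L1 L4←L1 L5←L1
Join-block Dom:
  L1: preds {L0,L2,L5}: {L0} ∩ {L0,L1,L2} ∩ {L0,L1,L5} = {L0}; idom=L0
  L3: preds {L1,L2}: {L0,L1} ∩ {L0,L1,L2} = {L0,L1}; idom=L1
  L4: preds {L1,L3}: {L0,L1} ∩ {L0,L1,L3} = {L0,L1}; idom=L1
  L5: preds {L2,L3,L4}: {L0,L1,L2} ∩ {L0,L1,L3} ∩ {L0,L1,L4} = {L0,L1}; idom=L1

idom(L3) = L1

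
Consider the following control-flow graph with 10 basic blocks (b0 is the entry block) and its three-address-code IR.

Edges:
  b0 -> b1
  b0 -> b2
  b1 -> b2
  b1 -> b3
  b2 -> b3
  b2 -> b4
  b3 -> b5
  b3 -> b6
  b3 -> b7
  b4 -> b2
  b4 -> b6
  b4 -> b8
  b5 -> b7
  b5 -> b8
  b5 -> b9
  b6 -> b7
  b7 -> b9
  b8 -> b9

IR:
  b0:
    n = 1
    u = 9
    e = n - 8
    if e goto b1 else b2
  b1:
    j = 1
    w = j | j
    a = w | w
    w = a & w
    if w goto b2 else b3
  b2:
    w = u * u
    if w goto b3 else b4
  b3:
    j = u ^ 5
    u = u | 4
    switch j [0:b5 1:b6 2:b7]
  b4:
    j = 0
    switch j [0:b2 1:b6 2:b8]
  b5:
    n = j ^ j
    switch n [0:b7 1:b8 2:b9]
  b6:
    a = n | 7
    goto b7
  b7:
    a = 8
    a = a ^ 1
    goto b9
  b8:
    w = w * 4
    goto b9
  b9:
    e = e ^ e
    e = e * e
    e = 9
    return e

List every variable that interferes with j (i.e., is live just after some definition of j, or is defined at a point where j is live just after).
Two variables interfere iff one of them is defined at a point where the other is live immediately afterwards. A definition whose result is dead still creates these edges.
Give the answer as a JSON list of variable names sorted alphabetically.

Answer: ["e", "n", "u", "w"]

Working:
Block summaries:
  b0: def={e,n,u} ue=∅
  b1: def={a,j,w} ue=∅
  b2: def={w} ue={u}
  b3: def={j,u} ue={u}
  b4: def={j} ue=∅
  b5: def={n} ue={j}
  b6: def={a} ue={n}
  b7: def={a} ue=∅
  b8: def={w} ue={w}
  b9: def={e} ue={e}

Liveness:
  b0 li=∅ lo={e,n,u}
  b1 li={e,n,u} lo={e,n,u,w}
  b2 li={e,n,u} lo={e,n,u,w}
  b3 li={e,n,u,w} lo={e,j,n,w}
  b4 li={e,n,u,w} lo={e,n,u,w}
  b5 li={e,j,w} lo={e,w}
  b6 li={e,n} lo={e}
  b7 li={e} lo={e}
  b8 li={e,w} lo={e}
  b9 li={e} lo=∅

Interference:
  a — {e,n,u,w}
  e — {a,j,n,u,w}
  j — {e,n,u,w}
  n — {a,e,j,u,w}
  u — {a,e,j,n,w}
  w — {a,e,j,n,u}

N(j) = ["e", "n", "u", "w"]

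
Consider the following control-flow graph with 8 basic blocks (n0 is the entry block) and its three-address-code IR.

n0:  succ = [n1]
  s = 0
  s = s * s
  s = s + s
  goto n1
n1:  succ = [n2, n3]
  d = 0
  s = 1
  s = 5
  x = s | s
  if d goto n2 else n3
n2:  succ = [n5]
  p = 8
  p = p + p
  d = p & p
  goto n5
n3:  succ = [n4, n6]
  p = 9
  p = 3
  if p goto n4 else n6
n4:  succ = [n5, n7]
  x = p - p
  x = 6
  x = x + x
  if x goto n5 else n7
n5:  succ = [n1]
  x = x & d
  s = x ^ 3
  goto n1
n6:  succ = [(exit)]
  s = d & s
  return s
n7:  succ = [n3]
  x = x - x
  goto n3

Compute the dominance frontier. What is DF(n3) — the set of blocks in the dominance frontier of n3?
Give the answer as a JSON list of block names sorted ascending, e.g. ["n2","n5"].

Answer: ["n3", "n5"]

Derivation:
idom tree: n1←n0 n2←n1 n3←n1 n4←n3 n5←n1 n6←n3 n7←n4
Dom∩ at merges:
  n1: preds {n0,n5}: {n0} ∩ {n0,n1,n5} = {n0}; idom=n0
  n3: preds {n1,n7}: {n0,n1} ∩ {n0,n1,n3,n4,n7} = {n0,n1}; idom=n1
  n5: preds {n2,n4}: {n0,n1,n2} ∩ {n0,n1,n3,n4} = {n0,n1}; idom=n1

DF walk-up:
  n1←n0: walk · to n0
  n1←n5: walk n5→n1 to n0
  n3←n1: walk · to n1
  n3←n7: walk n7→n4→n3 to n1
  n5←n2: walk n2 to n1
  n5←n4: walk n4→n3 to n1
  n0 → ∅
  n1 → {n1}
  n2 → {n5}
  n3 → {n3,n5}
  n4 → {n3,n5}
  n5 → {n1}
  n6 → ∅
  n7 → {n3}

DF(n3) = ["n3", "n5"]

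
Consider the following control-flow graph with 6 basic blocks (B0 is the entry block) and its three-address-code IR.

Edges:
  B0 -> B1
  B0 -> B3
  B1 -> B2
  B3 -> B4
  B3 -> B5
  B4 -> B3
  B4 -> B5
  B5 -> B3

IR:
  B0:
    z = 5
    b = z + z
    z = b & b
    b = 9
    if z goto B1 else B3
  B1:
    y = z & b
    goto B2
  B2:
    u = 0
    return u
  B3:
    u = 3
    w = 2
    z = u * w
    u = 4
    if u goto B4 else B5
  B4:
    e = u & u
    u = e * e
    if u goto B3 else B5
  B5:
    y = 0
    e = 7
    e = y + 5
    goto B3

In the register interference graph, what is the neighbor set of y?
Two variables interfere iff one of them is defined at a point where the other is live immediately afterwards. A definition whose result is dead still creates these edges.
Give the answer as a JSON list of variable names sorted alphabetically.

Answer: ["e"]

Working:
Per-block:
  B0: def={b,z} ue=∅
  B1: def={y} ue={b,z}
  B2: def={u} ue=∅
  B3: def={u,w,z} ue=∅
  B4: def={e,u} ue={u}
  B5: def={e,y} ue=∅

Backward fixpoint:
  live B0: ∅→{b,z}
  live B1: {b,z}→∅
  live B2: ∅→∅
  live B3: ∅→{u}
  live B4: {u}→∅
  live B5: ∅→∅

Interference:
  b: {z}
  e: {y}
  u: {w}
  w: {u}
  y: {e}
  z: {b}

N(y) = ["e"]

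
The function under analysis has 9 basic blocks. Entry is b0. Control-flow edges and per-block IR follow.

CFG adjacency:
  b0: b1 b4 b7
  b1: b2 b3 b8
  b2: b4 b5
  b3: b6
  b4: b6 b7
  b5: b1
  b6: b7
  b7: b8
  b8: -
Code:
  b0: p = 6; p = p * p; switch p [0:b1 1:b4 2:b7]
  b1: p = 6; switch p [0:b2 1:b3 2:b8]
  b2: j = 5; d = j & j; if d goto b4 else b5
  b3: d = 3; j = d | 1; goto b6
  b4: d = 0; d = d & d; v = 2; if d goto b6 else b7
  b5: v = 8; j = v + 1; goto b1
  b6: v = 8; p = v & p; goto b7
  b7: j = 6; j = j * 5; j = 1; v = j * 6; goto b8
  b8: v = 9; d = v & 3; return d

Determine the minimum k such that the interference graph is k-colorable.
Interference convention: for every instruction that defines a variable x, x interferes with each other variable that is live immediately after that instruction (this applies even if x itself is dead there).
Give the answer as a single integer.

Block summaries:
  b0: {p} / ∅
  b1: {p} / ∅
  b2: {d,j} / ∅
  b3: {d,j} / ∅
  b4: {d,v} / ∅
  b5: {j,v} / ∅
  b6: {p,v} / {p}
  b7: {j,v} / ∅
  b8: {d,v} / ∅

Liveness:
  b0 li=∅ lo={p}
  b1 li=∅ lo={p}
  b2 li={p} lo={p}
  b3 li={p} lo={p}
  b4 li={p} lo={p}
  b5 li=∅ lo=∅
  b6 li={p} lo=∅
  b7 li=∅ lo=∅
  b8 li=∅ lo=∅

Interference:
  d — {p,v}
  j — {p}
  p — {d,j,v}
  v — {d,p}

Colouring:
  lower bound: {d,p,v} mutually conflict ⇒ χ ≥ 3
  3-colouring: r0={p}  r1={d,j}  r2={v}
  χ = 3

Answer: 3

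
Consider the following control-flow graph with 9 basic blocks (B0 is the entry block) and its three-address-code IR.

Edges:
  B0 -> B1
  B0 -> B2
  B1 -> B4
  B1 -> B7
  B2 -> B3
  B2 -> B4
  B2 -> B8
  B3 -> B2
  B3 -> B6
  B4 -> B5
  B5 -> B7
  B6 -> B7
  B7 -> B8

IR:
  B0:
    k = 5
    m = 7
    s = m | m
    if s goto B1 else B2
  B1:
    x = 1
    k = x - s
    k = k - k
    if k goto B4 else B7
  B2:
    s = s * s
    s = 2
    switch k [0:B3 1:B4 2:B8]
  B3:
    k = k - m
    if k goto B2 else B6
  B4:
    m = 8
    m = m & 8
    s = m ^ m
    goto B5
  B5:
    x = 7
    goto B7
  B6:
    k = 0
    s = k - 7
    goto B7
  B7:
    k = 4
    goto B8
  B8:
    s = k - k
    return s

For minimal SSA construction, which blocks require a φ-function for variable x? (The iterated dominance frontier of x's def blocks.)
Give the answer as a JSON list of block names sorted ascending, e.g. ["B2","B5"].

idom tree: B1←B0 B2←B0 B3←B2 B4←B0 B5←B4 B6←B3 B7←B0 B8←B0
Dom∩ at merges:
  B2: preds {B0,B3}: {B0} ∩ {B0,B2,B3} = {B0}; idom=B0
  B4: preds {B1,B2}: {B0,B1} ∩ {B0,B2} = {B0}; idom=B0
  B7: preds {B1,B5,B6}: {B0,B1} ∩ {B0,B4,B5} ∩ {B0,B2,B3,B6} = {B0}; idom=B0
  B8: preds {B2,B7}: {B0,B2} ∩ {B0,B7} = {B0}; idom=B0

DF derivation:
  join B2 pred B0: · stop@B0
  join B2 pred B3: B3→B2 stop@B0
  join B4 pred B1: B1 stop@B0
  join B4 pred B2: B2 stop@B0
  join B7 pred B1: B1 stop@B0
  join B7 pred B5: B5→B4 stop@B0
  join B7 pred B6: B6→B3→B2 stop@B0
  join B8 pred B2: B2 stop@B0
  join B8 pred B7: B7 stop@B0
  DF(B0)=∅
  DF(B1)={B4,B7}
  DF(B2)={B2,B4,B7,B8}
  DF(B3)={B2,B7}
  DF(B4)={B7}
  DF(B5)={B7}
  DF(B6)={B7}
  DF(B7)={B8}
  DF(B8)=∅

φ for x: defs {B1,B5}
  DF⁺ = {B4,B7,B8}

Answer: ["B4", "B7", "B8"]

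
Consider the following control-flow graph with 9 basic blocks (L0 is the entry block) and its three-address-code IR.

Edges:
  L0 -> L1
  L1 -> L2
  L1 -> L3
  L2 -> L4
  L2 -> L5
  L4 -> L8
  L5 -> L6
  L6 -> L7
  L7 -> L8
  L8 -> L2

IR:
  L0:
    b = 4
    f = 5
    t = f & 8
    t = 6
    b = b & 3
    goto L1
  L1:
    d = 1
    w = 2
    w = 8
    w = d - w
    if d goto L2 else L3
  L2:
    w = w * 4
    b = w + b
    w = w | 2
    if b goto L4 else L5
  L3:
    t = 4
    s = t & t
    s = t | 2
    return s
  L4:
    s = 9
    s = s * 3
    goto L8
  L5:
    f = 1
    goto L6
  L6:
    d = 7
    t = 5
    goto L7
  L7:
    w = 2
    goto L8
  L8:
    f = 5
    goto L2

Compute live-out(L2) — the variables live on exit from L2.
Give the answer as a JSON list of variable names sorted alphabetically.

def/use:
  L0 def {b,f,t} use ∅
  L1 def {d,w} use ∅
  L2 def {b,w} use {b,w}
  L3 def {s,t} use ∅
  L4 def {s} use ∅
  L5 def {f} use ∅
  L6 def {d,t} use ∅
  L7 def {w} use ∅
  L8 def {f} use ∅

Liveness:
  L0 li=∅ lo={b}
  L1 li={b} lo={b,w}
  L2 li={b,w} lo={b,w}
  L3 li=∅ lo=∅
  L4 li={b,w} lo={b,w}
  L5 li={b} lo={b}
  L6 li={b} lo={b}
  L7 li={b} lo={b,w}
  L8 li={b,w} lo={b,w}

live-out(L2) = ["b", "w"]

Answer: ["b", "w"]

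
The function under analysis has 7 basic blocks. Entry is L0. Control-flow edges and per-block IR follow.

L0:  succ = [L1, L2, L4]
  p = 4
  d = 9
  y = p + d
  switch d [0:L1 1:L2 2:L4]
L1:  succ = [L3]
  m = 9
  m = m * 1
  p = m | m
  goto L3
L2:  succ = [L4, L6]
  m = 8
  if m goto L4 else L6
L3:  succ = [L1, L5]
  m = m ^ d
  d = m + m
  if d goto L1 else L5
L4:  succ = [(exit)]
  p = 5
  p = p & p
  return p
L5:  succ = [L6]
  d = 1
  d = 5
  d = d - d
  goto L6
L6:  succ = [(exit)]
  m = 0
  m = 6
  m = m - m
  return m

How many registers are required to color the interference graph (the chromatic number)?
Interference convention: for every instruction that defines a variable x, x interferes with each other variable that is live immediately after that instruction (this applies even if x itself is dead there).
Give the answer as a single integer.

Answer: 3

Working:
Per-block:
  L0: def={d,p,y} ue=∅
  L1: def={m,p} ue=∅
  L2: def={m} ue=∅
  L3: def={d,m} ue={d,m}
  L4: def={p} ue=∅
  L5: def={d} ue=∅
  L6: def={m} ue=∅

Liveness:
  L0: in=∅ out={d}
  L1: in={d} out={d,m}
  L2: in=∅ out=∅
  L3: in={d,m} out={d}
  L4: in=∅ out=∅
  L5: in=∅ out=∅
  L6: in=∅ out=∅

Conflict graph:
  d: {m,p,y}
  m: {d,p}
  p: {d,m}
  y: {d}

Registers:
  {d,m,p} pairwise interfere (3-clique) ⇒ χ ≥ 3
  3-colouring: c0={d}  c1={m,y}  c2={p}
  χ = 3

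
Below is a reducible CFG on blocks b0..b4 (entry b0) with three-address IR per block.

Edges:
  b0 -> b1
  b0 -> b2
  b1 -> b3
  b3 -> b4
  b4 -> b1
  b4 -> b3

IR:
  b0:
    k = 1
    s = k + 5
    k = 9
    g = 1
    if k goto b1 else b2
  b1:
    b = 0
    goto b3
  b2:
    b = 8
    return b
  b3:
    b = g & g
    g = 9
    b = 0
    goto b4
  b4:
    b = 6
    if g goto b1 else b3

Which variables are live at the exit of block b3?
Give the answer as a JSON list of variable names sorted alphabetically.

def/use:
  b0: def={g,k,s} ue=∅
  b1: def={b} ue=∅
  b2: def={b} ue=∅
  b3: def={b,g} ue={g}
  b4: def={b} ue={g}

Live sets:
  b0: in=∅ out={g}
  b1: in={g} out={g}
  b2: in=∅ out=∅
  b3: in={g} out={g}
  b4: in={g} out={g}

live-out(b3) = ["g"]

Answer: ["g"]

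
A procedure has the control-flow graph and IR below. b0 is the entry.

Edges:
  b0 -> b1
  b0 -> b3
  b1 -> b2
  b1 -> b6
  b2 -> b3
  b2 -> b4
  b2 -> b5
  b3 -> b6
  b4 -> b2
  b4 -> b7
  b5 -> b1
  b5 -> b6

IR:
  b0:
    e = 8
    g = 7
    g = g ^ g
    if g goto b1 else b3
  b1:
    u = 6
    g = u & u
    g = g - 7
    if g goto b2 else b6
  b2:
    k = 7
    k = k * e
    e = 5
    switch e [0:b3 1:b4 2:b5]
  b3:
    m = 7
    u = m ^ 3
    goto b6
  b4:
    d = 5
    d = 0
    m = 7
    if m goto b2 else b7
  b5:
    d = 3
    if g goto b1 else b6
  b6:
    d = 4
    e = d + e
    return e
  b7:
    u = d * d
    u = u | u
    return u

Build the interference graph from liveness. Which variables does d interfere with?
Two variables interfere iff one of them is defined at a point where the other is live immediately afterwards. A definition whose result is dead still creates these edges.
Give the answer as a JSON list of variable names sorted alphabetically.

Per-block:
  b0: {e,g} / ∅
  b1: {g,u} / ∅
  b2: {e,k} / {e}
  b3: {m,u} / ∅
  b4: {d,m} / ∅
  b5: {d} / {g}
  b6: {d,e} / {e}
  b7: {u} / {d}

Backward fixpoint:
  live b0: ∅→{e}
  live b1: {e}→{e,g}
  live b2: {e,g}→{e,g}
  live b3: {e}→{e}
  live b4: {e,g}→{d,e,g}
  live b5: {e,g}→{e}
  live b6: {e}→∅
  live b7: {d}→∅

Interference:
  d↔{e,g,m}
  e↔{d,g,k,m,u}
  g↔{d,e,k,m}
  k↔{e,g}
  m↔{d,e,g}
  u↔{e}

N(d) = ["e", "g", "m"]

Answer: ["e", "g", "m"]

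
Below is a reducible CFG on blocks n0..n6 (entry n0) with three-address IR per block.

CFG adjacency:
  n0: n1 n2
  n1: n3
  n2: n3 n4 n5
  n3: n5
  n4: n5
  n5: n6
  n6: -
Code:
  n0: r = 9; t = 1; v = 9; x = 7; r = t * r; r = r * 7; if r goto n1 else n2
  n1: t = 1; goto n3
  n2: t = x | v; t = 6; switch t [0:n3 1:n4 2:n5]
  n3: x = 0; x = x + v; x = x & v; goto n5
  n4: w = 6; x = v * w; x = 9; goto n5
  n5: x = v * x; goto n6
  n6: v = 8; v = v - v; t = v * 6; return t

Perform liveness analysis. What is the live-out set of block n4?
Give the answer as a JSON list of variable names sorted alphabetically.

Answer: ["v", "x"]

Working:
Block summaries:
  n0: {r,t,v,x} / ∅
  n1: {t} / ∅
  n2: {t} / {v,x}
  n3: {x} / {v}
  n4: {w,x} / {v}
  n5: {x} / {v,x}
  n6: {t,v} / ∅

Live sets:
  n0 li=∅ lo={v,x}
  n1 li={v} lo={v}
  n2 li={v,x} lo={v,x}
  n3 li={v} lo={v,x}
  n4 li={v} lo={v,x}
  n5 li={v,x} lo=∅
  n6 li=∅ lo=∅

live-out(n4) = ["v", "x"]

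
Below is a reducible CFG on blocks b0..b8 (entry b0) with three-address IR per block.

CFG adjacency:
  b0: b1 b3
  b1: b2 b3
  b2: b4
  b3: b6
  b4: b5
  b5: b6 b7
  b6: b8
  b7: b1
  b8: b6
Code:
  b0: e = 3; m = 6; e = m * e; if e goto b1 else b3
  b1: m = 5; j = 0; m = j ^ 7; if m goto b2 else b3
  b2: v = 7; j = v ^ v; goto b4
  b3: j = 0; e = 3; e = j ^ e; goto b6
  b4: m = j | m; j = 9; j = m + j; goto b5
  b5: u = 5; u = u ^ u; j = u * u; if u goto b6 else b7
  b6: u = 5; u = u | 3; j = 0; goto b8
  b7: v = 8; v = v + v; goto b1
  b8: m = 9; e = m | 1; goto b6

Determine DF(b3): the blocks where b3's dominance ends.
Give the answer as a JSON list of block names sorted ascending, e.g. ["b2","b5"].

idom tree: b1←b0 b2←b1 b3←b0 b4←b2 b5←b4 b6←b0 b7←b5 b8←b6
Join-block Dom:
  b1: preds {b0,b7}: {b0} ∩ {b0,b1,b2,b4,b5,b7} = {b0}; idom=b0
  b3: preds {b0,b1}: {b0} ∩ {b0,b1} = {b0}; idom=b0
  b6: preds {b3,b5,b8}: {b0,b3} ∩ {b0,b1,b2,b4,b5} ∩ {b0,b6,b8} = {b0}; idom=b0

Frontier:
  join b1 pred b0: · stop@b0
  join b1 pred b7: b7→b5→b4→b2→b1 stop@b0
  join b3 pred b0: · stop@b0
  join b3 pred b1: b1 stop@b0
  join b6 pred b3: b3 stop@b0
  join b6 pred b5: b5→b4→b2→b1 stop@b0
  join b6 pred b8: b8→b6 stop@b0
  DF(b0)=∅
  DF(b1)={b1,b3,b6}
  DF(b2)={b1,b6}
  DF(b3)={b6}
  DF(b4)={b1,b6}
  DF(b5)={b1,b6}
  DF(b6)={b6}
  DF(b7)={b1}
  DF(b8)={b6}

DF(b3) = ["b6"]

Answer: ["b6"]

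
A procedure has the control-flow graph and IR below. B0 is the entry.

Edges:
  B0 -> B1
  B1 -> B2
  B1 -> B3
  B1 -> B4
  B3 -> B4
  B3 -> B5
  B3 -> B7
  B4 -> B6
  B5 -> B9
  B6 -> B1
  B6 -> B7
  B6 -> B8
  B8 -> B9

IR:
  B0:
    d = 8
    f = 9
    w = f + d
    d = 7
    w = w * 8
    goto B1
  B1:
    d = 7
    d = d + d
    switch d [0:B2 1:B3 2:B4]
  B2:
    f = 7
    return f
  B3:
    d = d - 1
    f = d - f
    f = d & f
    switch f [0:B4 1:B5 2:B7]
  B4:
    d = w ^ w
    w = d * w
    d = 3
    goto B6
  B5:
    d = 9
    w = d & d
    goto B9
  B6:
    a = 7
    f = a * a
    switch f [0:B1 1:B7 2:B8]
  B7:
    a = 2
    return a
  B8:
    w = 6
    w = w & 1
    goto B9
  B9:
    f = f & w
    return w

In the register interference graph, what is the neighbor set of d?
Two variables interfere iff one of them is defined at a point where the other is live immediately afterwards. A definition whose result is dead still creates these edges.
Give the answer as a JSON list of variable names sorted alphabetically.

Block summaries:
  B0: {d,f,w} / ∅
  B1: {d} / ∅
  B2: {f} / ∅
  B3: {d,f} / {d,f}
  B4: {d,w} / {w}
  B5: {d,w} / ∅
  B6: {a,f} / ∅
  B7: {a} / ∅
  B8: {w} / ∅
  B9: {f} / {f,w}

Liveness:
  B0: in=∅ out={f,w}
  B1: in={f,w} out={d,f,w}
  B2: in=∅ out=∅
  B3: in={d,f,w} out={f,w}
  B4: in={w} out={w}
  B5: in={f} out={f,w}
  B6: in={w} out={f,w}
  B7: in=∅ out=∅
  B8: in={f} out={f,w}
  B9: in={f,w} out=∅

Interfere edges:
  a: {w}
  d: {f,w}
  f: {d,w}
  w: {a,d,f}

N(d) = ["f", "w"]

Answer: ["f", "w"]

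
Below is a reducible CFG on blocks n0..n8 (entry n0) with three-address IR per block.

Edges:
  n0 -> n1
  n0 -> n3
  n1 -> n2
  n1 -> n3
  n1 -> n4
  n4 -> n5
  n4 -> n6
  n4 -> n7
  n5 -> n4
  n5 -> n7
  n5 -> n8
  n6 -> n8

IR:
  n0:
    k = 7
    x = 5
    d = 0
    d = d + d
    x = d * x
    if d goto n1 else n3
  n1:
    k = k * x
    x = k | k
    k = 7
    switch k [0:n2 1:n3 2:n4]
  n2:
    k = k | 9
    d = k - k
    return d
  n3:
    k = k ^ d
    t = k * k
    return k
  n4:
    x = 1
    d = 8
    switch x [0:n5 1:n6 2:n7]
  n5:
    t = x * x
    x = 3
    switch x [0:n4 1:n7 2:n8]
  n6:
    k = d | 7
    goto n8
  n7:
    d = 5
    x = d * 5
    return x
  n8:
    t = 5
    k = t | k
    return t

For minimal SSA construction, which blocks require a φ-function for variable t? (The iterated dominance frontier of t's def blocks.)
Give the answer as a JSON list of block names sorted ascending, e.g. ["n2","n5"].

idom tree: n1←n0 n2←n1 n3←n0 n4←n1 n5←n4 n6←n4 n7←n4 n8←n4
Dom at joins:
  n3: preds {n0,n1}: {n0} ∩ {n0,n1} = {n0}; idom=n0
  n4: preds {n1,n5}: {n0,n1} ∩ {n0,n1,n4,n5} = {n0,n1}; idom=n1
  n7: preds {n4,n5}: {n0,n1,n4} ∩ {n0,n1,n4,n5} = {n0,n1,n4}; idom=n4
  n8: preds {n5,n6}: {n0,n1,n4,n5} ∩ {n0,n1,n4,n6} = {n0,n1,n4}; idom=n4

DF derivation:
  join n3 pred n0: · stop@n0
  join n3 pred n1: n1 stop@n0
  join n4 pred n1: · stop@n1
  join n4 pred n5: n5→n4 stop@n1
  join n7 pred n4: · stop@n4
  join n7 pred n5: n5 stop@n4
  join n8 pred n5: n5 stop@n4
  join n8 pred n6: n6 stop@n4
  n0 → ∅
  n1 → {n3}
  n2 → ∅
  n3 → ∅
  n4 → {n4}
  n5 → {n4,n7,n8}
  n6 → {n8}
  n7 → ∅
  n8 → ∅

φ for t: defs {n3,n5,n8}
  DF⁺ = {n4,n7,n8}

Answer: ["n4", "n7", "n8"]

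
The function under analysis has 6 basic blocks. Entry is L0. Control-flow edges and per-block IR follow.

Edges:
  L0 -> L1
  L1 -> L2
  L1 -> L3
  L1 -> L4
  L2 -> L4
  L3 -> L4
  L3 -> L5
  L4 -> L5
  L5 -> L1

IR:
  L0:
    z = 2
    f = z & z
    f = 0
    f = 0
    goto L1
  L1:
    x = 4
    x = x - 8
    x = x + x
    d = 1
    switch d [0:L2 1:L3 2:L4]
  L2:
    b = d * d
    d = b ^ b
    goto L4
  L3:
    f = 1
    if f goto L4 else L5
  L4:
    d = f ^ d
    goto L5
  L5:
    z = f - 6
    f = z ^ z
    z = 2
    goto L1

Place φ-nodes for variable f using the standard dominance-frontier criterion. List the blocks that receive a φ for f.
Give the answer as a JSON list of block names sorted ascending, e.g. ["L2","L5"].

idom tree: L1←L0 L2←L1 L3←L1 L4←L1 L5←L1
Join-block Dom:
  L1: preds {L0,L5}: {L0} ∩ {L0,L1,L5} = {L0}; idom=L0
  L4: preds {L1,L2,L3}: {L0,L1} ∩ {L0,L1,L2} ∩ {L0,L1,L3} = {L0,L1}; idom=L1
  L5: preds {L3,L4}: {L0,L1,L3} ∩ {L0,L1,L4} = {L0,L1}; idom=L1

DF derivation:
  join L1 pred L0: · stop@L0
  join L1 pred L5: L5→L1 stop@L0
  join L4 pred L1: · stop@L1
  join L4 pred L2: L2 stop@L1
  join L4 pred L3: L3 stop@L1
  join L5 pred L3: L3 stop@L1
  join L5 pred L4: L4 stop@L1
  DF(L0)=∅
  DF(L1)={L1}
  DF(L2)={L4}
  DF(L3)={L4,L5}
  DF(L4)={L5}
  DF(L5)={L1}

φ for f: defs {L0,L3,L5}
  DF⁺ = {L1,L4,L5}

Answer: ["L1", "L4", "L5"]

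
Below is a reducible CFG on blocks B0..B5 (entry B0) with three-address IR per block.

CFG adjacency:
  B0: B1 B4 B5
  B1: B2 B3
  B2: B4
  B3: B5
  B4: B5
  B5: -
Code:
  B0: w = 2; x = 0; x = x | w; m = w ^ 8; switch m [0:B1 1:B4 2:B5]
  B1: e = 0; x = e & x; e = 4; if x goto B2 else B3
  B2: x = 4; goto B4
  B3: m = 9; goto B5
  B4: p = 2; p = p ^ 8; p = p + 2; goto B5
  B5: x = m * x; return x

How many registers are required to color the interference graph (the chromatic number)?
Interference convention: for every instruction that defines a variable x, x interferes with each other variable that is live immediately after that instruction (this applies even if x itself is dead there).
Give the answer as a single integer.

Answer: 3

Analysis:
Block summaries:
  B0 def {m,w,x} use ∅
  B1 def {e,x} use {x}
  B2 def {x} use ∅
  B3 def {m} use ∅
  B4 def {p} use ∅
  B5 def {x} use {m,x}

Liveness:
  live B0: ∅→{m,x}
  live B1: {m,x}→{m,x}
  live B2: {m}→{m,x}
  live B3: {x}→{m,x}
  live B4: {m,x}→{m,x}
  live B5: {m,x}→∅

Interfere edges:
  e↔{m,x}
  m↔{e,p,x}
  p↔{m,x}
  w↔{x}
  x↔{e,m,p,w}

Colouring:
  lower bound: {e,m,x} mutually conflict ⇒ χ ≥ 3
  3-colouring: R0={x}  R1={m,w}  R2={e,p}
  χ = 3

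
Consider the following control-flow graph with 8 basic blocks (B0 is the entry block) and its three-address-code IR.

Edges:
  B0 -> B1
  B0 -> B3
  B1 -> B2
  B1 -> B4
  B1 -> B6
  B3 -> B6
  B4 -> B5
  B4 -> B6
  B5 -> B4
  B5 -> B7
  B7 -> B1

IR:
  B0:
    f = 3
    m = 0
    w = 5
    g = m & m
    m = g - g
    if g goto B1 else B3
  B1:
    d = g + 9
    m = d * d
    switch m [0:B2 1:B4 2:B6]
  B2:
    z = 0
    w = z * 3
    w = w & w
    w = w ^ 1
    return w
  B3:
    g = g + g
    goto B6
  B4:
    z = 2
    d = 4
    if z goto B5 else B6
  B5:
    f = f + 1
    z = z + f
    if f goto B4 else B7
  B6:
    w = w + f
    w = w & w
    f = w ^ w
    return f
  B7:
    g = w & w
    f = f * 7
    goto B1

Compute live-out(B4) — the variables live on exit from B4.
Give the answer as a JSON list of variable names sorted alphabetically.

def/use:
  B0: def={f,g,m,w} ue=∅
  B1: def={d,m} ue={g}
  B2: def={w,z} ue=∅
  B3: def={g} ue={g}
  B4: def={d,z} ue=∅
  B5: def={f,z} ue={f,z}
  B6: def={f,w} ue={f,w}
  B7: def={f,g} ue={f,w}

Liveness:
  B0 li=∅ lo={f,g,w}
  B1 li={f,g,w} lo={f,w}
  B2 li=∅ lo=∅
  B3 li={f,g,w} lo={f,w}
  B4 li={f,w} lo={f,w,z}
  B5 li={f,w,z} lo={f,w}
  B6 li={f,w} lo=∅
  B7 li={f,w} lo={f,g,w}

live-out(B4) = ["f", "w", "z"]

Answer: ["f", "w", "z"]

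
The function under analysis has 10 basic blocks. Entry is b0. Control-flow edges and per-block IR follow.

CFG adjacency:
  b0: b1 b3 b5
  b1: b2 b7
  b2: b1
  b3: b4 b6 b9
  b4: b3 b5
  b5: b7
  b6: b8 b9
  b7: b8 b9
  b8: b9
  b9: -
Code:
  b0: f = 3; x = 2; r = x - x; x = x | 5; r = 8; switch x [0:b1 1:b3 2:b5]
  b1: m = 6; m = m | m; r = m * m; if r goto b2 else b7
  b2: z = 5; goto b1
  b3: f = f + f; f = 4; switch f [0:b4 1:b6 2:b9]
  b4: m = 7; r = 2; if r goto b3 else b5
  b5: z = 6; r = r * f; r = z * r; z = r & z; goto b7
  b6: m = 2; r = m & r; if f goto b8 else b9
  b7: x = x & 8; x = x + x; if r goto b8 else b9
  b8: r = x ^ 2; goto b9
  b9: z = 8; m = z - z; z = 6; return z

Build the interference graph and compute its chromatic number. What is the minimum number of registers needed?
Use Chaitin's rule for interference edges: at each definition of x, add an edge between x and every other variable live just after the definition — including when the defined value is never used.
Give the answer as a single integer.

Answer: 4

Derivation:
Block summaries:
  b0 def {f,r,x} use ∅
  b1 def {m,r} use ∅
  b2 def {z} use ∅
  b3 def {f} use {f}
  b4 def {m,r} use ∅
  b5 def {r,z} use {f,r}
  b6 def {m,r} use {f,r}
  b7 def {x} use {r,x}
  b8 def {r} use {x}
  b9 def {m,z} use ∅

Live sets:
  live b0: ∅→{f,r,x}
  live b1: {x}→{r,x}
  live b2: {x}→{x}
  live b3: {f,r,x}→{f,r,x}
  live b4: {f,x}→{f,r,x}
  live b5: {f,r,x}→{r,x}
  live b6: {f,r,x}→{x}
  live b7: {r,x}→{x}
  live b8: {x}→∅
  live b9: ∅→∅

Interfere edges:
  f: {m,r,x,z}
  m: {f,r,x}
  r: {f,m,x,z}
  x: {f,m,r,z}
  z: {f,r,x}

Registers:
  lower bound: {f,m,r,x} mutually conflict ⇒ χ ≥ 4
  4-colouring: c0={f}  c1={r}  c2={x}  c3={m,z}
  χ = 4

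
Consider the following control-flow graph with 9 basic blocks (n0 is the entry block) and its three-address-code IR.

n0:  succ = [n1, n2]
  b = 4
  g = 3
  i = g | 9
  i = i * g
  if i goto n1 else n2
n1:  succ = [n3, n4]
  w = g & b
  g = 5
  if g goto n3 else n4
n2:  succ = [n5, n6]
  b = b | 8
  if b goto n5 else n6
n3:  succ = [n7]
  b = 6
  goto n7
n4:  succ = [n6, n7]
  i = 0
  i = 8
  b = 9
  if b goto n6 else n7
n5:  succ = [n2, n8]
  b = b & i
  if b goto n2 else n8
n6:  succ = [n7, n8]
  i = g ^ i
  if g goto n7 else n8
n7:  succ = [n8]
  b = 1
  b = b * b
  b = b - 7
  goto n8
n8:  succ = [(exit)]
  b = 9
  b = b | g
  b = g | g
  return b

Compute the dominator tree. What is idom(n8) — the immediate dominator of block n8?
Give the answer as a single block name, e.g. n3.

idom tree: n1←n0 n2←n0 n3←n1 n4←n1 n5←n2 n6←n0 n7←n0 n8←n0
Dom at joins:
  n2: preds {n0,n5}: {n0} ∩ {n0,n2,n5} = {n0}; idom=n0
  n6: preds {n2,n4}: {n0,n2} ∩ {n0,n1,n4} = {n0}; idom=n0
  n7: preds {n3,n4,n6}: {n0,n1,n3} ∩ {n0,n1,n4} ∩ {n0,n6} = {n0}; idom=n0
  n8: preds {n5,n6,n7}: {n0,n2,n5} ∩ {n0,n6} ∩ {n0,n7} = {n0}; idom=n0

idom(n8) = n0

Answer: n0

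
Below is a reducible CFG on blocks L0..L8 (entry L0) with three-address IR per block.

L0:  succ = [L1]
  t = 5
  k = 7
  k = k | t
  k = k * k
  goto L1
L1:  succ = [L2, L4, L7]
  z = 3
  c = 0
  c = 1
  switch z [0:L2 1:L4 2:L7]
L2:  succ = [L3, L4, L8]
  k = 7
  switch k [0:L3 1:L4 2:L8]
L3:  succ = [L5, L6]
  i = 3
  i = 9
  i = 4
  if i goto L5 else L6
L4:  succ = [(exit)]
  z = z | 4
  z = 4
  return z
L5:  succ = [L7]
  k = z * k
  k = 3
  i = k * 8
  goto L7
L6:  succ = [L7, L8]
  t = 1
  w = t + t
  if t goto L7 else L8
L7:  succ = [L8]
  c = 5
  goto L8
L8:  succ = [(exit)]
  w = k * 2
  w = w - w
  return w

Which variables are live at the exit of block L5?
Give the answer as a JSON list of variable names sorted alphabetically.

Per-block:
  L0: {k,t} / ∅
  L1: {c,z} / ∅
  L2: {k} / ∅
  L3: {i} / ∅
  L4: {z} / {z}
  L5: {i,k} / {k,z}
  L6: {t,w} / ∅
  L7: {c} / ∅
  L8: {w} / {k}

Backward fixpoint:
  L0: in=∅ out={k}
  L1: in={k} out={k,z}
  L2: in={z} out={k,z}
  L3: in={k,z} out={k,z}
  L4: in={z} out=∅
  L5: in={k,z} out={k}
  L6: in={k} out={k}
  L7: in={k} out={k}
  L8: in={k} out=∅

live-out(L5) = ["k"]

Answer: ["k"]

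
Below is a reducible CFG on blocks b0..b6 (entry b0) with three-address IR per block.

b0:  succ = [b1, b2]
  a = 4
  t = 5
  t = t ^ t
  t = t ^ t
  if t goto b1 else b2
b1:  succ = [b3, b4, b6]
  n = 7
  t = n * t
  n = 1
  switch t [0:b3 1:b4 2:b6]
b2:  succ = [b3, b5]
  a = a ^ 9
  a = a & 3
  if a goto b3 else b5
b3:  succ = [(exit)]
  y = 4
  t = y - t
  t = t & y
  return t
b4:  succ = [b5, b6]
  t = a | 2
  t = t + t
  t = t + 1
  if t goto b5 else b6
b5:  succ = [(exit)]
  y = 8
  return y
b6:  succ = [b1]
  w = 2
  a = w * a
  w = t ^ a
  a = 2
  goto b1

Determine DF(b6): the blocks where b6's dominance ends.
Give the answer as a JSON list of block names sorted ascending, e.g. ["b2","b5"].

idom tree: b1←b0 b2←b0 b3←b0 b4←b1 b5←b0 b6←b1
Join-block Dom:
  b1: preds {b0,b6}: {b0} ∩ {b0,b1,b6} = {b0}; idom=b0
  b3: preds {b1,b2}: {b0,b1} ∩ {b0,b2} = {b0}; idom=b0
  b5: preds {b2,b4}: {b0,b2} ∩ {b0,b1,b4} = {b0}; idom=b0
  b6: preds {b1,b4}: {b0,b1} ∩ {b0,b1,b4} = {b0,b1}; idom=b1

DF walk-up:
  join b1 pred b0: · stop@b0
  join b1 pred b6: b6→b1 stop@b0
  join b3 pred b1: b1 stop@b0
  join b3 pred b2: b2 stop@b0
  join b5 pred b2: b2 stop@b0
  join b5 pred b4: b4→b1 stop@b0
  join b6 pred b1: · stop@b1
  join b6 pred b4: b4 stop@b1
  b0 → ∅
  b1 → {b1,b3,b5}
  b2 → {b3,b5}
  b3 → ∅
  b4 → {b5,b6}
  b5 → ∅
  b6 → {b1}

DF(b6) = ["b1"]

Answer: ["b1"]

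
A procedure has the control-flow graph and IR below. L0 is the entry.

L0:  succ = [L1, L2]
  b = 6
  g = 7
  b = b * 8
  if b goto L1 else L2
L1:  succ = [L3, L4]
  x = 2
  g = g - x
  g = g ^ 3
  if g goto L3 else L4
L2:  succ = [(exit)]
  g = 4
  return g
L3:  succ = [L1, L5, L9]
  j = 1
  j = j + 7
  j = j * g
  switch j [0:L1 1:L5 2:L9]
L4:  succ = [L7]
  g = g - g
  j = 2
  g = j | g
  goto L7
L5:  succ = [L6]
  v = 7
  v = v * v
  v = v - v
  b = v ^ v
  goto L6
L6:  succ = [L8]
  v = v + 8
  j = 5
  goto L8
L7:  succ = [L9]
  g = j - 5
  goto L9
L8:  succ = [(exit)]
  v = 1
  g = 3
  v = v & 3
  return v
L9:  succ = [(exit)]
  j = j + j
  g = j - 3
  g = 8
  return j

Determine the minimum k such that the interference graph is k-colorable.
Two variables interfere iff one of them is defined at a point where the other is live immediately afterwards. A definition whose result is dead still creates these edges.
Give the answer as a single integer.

def/use:
  L0: def={b,g} ue=∅
  L1: def={g,x} ue={g}
  L2: def={g} ue=∅
  L3: def={j} ue={g}
  L4: def={g,j} ue={g}
  L5: def={b,v} ue=∅
  L6: def={j,v} ue={v}
  L7: def={g} ue={j}
  L8: def={g,v} ue=∅
  L9: def={g,j} ue={j}

Liveness:
  L0: in=∅ out={g}
  L1: in={g} out={g}
  L2: in=∅ out=∅
  L3: in={g} out={g,j}
  L4: in={g} out={j}
  L5: in=∅ out={v}
  L6: in={v} out=∅
  L7: in={j} out={j}
  L8: in=∅ out=∅
  L9: in={j} out=∅

Interference:
  b — {g,v}
  g — {b,j,v,x}
  j — {g}
  v — {b,g}
  x — {g}

Colouring:
  lower bound: {b,g,v} mutually conflict ⇒ χ ≥ 3
  3-colouring: r0={g}  r1={b,j,x}  r2={v}
  χ = 3

Answer: 3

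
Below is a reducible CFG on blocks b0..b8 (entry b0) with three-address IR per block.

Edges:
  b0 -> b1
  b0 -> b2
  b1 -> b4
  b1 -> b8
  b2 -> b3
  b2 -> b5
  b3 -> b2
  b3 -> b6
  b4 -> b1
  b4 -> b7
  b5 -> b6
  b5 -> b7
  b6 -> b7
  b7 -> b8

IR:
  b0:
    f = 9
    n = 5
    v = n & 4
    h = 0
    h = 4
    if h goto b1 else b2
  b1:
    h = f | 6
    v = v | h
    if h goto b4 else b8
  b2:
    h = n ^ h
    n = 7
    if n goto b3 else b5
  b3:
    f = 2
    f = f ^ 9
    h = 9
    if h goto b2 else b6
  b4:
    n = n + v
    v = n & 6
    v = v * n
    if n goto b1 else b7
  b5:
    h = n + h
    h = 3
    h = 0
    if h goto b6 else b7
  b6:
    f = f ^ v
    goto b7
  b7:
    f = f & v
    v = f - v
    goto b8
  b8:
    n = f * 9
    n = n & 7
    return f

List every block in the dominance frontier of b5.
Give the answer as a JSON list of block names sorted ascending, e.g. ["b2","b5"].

idom tree: b1←b0 b2←b0 b3←b2 b4←b1 b5←b2 b6←b2 b7←b0 b8←b0
Dom at joins:
  b1: preds {b0,b4}: {b0} ∩ {b0,b1,b4} = {b0}; idom=b0
  b2: preds {b0,b3}: {b0} ∩ {b0,b2,b3} = {b0}; idom=b0
  b6: preds {b3,b5}: {b0,b2,b3} ∩ {b0,b2,b5} = {b0,b2}; idom=b2
  b7: preds {b4,b5,b6}: {b0,b1,b4} ∩ {b0,b2,b5} ∩ {b0,b2,b6} = {b0}; idom=b0
  b8: preds {b1,b7}: {b0,b1} ∩ {b0,b7} = {b0}; idom=b0

Frontier:
  join b1 pred b0: · stop@b0
  join b1 pred b4: b4→b1 stop@b0
  join b2 pred b0: · stop@b0
  join b2 pred b3: b3→b2 stop@b0
  join b6 pred b3: b3 stop@b2
  join b6 pred b5: b5 stop@b2
  join b7 pred b4: b4→b1 stop@b0
  join b7 pred b5: b5→b2 stop@b0
  join b7 pred b6: b6→b2 stop@b0
  join b8 pred b1: b1 stop@b0
  join b8 pred b7: b7 stop@b0
  b0 → ∅
  b1 → {b1,b7,b8}
  b2 → {b2,b7}
  b3 → {b2,b6}
  b4 → {b1,b7}
  b5 → {b6,b7}
  b6 → {b7}
  b7 → {b8}
  b8 → ∅

DF(b5) = ["b6", "b7"]

Answer: ["b6", "b7"]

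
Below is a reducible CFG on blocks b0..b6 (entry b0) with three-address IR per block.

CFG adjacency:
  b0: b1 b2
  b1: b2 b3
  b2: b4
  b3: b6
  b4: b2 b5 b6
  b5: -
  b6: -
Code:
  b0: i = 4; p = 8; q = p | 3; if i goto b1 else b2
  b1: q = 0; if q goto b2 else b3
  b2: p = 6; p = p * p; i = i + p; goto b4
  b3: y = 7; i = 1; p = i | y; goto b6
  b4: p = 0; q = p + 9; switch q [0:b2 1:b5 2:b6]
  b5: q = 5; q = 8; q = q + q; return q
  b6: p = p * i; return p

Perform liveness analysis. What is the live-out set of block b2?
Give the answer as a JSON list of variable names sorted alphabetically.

Answer: ["i"]

Derivation:
Block summaries:
  b0: def={i,p,q} ue=∅
  b1: def={q} ue=∅
  b2: def={i,p} ue={i}
  b3: def={i,p,y} ue=∅
  b4: def={p,q} ue=∅
  b5: def={q} ue=∅
  b6: def={p} ue={i,p}

Backward fixpoint:
  b0: in=∅ out={i}
  b1: in={i} out={i}
  b2: in={i} out={i}
  b3: in=∅ out={i,p}
  b4: in={i} out={i,p}
  b5: in=∅ out=∅
  b6: in={i,p} out=∅

live-out(b2) = ["i"]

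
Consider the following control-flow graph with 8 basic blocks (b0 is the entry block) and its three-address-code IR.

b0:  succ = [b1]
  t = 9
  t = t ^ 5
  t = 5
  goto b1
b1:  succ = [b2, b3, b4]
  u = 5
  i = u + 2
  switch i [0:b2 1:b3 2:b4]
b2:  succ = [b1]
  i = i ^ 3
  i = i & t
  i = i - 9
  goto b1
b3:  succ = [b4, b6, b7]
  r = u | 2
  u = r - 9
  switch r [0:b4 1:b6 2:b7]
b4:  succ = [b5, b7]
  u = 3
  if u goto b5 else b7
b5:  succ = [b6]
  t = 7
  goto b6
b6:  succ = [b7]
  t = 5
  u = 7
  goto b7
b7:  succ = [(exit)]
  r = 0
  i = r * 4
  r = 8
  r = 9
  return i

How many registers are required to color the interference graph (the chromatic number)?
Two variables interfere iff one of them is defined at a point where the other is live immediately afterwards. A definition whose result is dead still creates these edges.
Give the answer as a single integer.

Per-block:
  b0: def={t} ue=∅
  b1: def={i,u} ue=∅
  b2: def={i} ue={i,t}
  b3: def={r,u} ue={u}
  b4: def={u} ue=∅
  b5: def={t} ue=∅
  b6: def={t,u} ue=∅
  b7: def={i,r} ue=∅

Backward fixpoint:
  b0 li=∅ lo={t}
  b1 li={t} lo={i,t,u}
  b2 li={i,t} lo={t}
  b3 li={u} lo=∅
  b4 li=∅ lo=∅
  b5 li=∅ lo=∅
  b6 li=∅ lo=∅
  b7 li=∅ lo=∅

Interfere edges:
  i: {r,t,u}
  r: {i,u}
  t: {i,u}
  u: {i,r,t}

Chromatic number:
  clique {i,r,u} ⇒ need ≥ 3
  3-colouring: R0={i}  R1={u}  R2={r,t}
  χ = 3

Answer: 3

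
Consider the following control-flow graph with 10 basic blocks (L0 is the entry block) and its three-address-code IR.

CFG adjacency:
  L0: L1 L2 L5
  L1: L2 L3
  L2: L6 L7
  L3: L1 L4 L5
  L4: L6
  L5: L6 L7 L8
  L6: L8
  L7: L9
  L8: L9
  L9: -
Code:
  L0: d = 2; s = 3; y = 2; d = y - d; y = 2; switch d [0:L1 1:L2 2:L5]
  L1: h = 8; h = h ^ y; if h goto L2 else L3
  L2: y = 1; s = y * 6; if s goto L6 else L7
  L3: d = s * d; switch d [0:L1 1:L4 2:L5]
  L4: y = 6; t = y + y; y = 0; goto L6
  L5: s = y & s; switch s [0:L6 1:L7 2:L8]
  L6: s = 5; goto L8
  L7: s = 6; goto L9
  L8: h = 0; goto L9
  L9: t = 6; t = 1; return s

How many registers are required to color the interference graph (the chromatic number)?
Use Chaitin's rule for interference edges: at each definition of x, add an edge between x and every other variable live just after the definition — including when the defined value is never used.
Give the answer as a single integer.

Answer: 4

Working:
Block summaries:
  L0 def {d,s,y} use ∅
  L1 def {h} use {y}
  L2 def {s,y} use ∅
  L3 def {d} use {d,s}
  L4 def {t,y} use ∅
  L5 def {s} use {s,y}
  L6 def {s} use ∅
  L7 def {s} use ∅
  L8 def {h} use ∅
  L9 def {t} use {s}

Backward fixpoint:
  L0: in=∅ out={d,s,y}
  L1: in={d,s,y} out={d,s,y}
  L2: in=∅ out=∅
  L3: in={d,s,y} out={d,s,y}
  L4: in=∅ out=∅
  L5: in={s,y} out={s}
  L6: in=∅ out={s}
  L7: in=∅ out={s}
  L8: in={s} out={s}
  L9: in={s} out=∅

Interfere edges:
  d↔{h,s,y}
  h↔{d,s,y}
  s↔{d,h,t,y}
  t↔{s}
  y↔{d,h,s}

Colouring:
  {d,h,s,y} pairwise interfere (4-clique) ⇒ χ ≥ 4
  4-colouring: r0={s}  r1={d,t}  r2={h}  r3={y}
  χ = 4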